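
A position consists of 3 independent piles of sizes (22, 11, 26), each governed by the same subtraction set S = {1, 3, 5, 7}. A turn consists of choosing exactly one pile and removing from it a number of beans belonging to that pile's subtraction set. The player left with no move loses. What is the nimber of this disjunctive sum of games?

1

All piles use S = {1, 3, 5, 7}:
n :  0  1  2  3  4  5  6  7  8  9 10 11 12 13 14 15 16 17 18 19 20 21 22 23 24 25 26
G :  0  1  0  1  0  1  0  1  0  1  0  1  0  1  0  1  0  1  0  1  0  1  0  1  0  1  0
Pile A: G(22) = 0.
Pile B: G(11) = 1.
Pile C: G(26) = 0.
Combined Grundy value = 0 ⊕ 1 ⊕ 0 = 1.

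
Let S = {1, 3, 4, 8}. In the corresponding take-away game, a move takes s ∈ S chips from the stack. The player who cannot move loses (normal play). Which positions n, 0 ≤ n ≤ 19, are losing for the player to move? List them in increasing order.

0, 2, 7, 9, 14, 16

G(0) = 0
G(1) = mex{0} = 1
G(2) = mex{1} = 0
G(3) = mex{0,0} = 1
G(4) = mex{1,1,0} = 2
G(5) = mex{2,0,1} = 3
G(6) = mex{3,1,0} = 2
G(7) = mex{2,2,1} = 0
G(8) = mex{0,3,2,0} = 1
G(9) = mex{1,2,3,1} = 0
G(10) = mex{0,0,2,0} = 1
G(11) = mex{1,1,0,1} = 2
G(12) = mex{2,0,1,2} = 3
G(13) = mex{3,1,0,3} = 2
G(14) = mex{2,2,1,2} = 0
G(15) = mex{0,3,2,0} = 1
G(16) = mex{1,2,3,1} = 0
G(17) = mex{0,0,2,0} = 1
G(18) = mex{1,1,0,1} = 2
G(19) = mex{2,0,1,2} = 3
P-positions are exactly the n with G(n) = 0.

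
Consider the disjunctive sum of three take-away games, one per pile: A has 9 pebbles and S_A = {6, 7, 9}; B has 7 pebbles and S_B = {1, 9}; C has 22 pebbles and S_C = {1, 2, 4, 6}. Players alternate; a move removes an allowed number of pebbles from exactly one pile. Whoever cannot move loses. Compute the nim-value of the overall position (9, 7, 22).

3

Pile A, S = {6, 7, 9}:
n : 0 1 2 3 4 5 6 7 8 9
G : 0 0 0 0 0 0 1 1 1 1
G_A(9) = 1.
Pile B, S = {1, 9}:
G(0) = 0
G(1) = mex{0} = 1
G(2) = mex{1} = 0
G(3) = mex{0} = 1
G(4) = mex{1} = 0
G(5) = mex{0} = 1
G(6) = mex{1} = 0
G(7) = mex{0} = 1
G_B(7) = 1.
Pile C, S = {1, 2, 4, 6}:
n :  0  1  2  3  4  5  6  7  8  9 10 11 12 13 14 15 16 17 18 19 20 21 22
G :  0  1  2  0  1  2  3  4  0  1  2  0  1  2  3  4  0  1  2  0  1  2  3
G_C(22) = 3.
Combined Grundy value = 1 ⊕ 1 ⊕ 3 = 3.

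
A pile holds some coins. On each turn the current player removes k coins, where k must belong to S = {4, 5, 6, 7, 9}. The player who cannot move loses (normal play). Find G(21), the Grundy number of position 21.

n :  0  1  2  3  4  5  6  7  8  9 10 11 12 13 14 15 16 17 18 19 20 21
G :  0  0  0  0  1  1  1  1  2  2  2  2  3  0  0  0  0  1  1  1  1  2

2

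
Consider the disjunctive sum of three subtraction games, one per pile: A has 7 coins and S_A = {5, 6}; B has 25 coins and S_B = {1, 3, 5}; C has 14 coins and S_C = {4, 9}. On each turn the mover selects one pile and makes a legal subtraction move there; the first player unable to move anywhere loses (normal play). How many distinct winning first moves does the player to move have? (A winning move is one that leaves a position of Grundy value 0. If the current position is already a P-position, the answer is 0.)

0

Pile A, S = {5, 6}:
G(0) = 0
G(1) = mex{} = 0
G(2) = mex{} = 0
G(3) = mex{} = 0
G(4) = mex{} = 0
G(5) = mex{0} = 1
G(6) = mex{0,0} = 1
G(7) = mex{0,0} = 1
G_A(7) = 1.
Pile B, S = {1, 3, 5}:
G(0) = 0
G(1) = mex{0} = 1
G(2) = mex{1} = 0
G(3) = mex{0,0} = 1
G(4) = mex{1,1} = 0
G(5) = mex{0,0,0} = 1
G(6) = mex{1,1,1} = 0
G(7) = mex{0,0,0} = 1
G(8) = mex{1,1,1} = 0
G(9) = mex{0,0,0} = 1
G(10) = mex{1,1,1} = 0
G(11) = mex{0,0,0} = 1
G(12) = mex{1,1,1} = 0
G(13) = mex{0,0,0} = 1
G(14) = mex{1,1,1} = 0
G(15) = mex{0,0,0} = 1
G(16) = mex{1,1,1} = 0
G(17) = mex{0,0,0} = 1
G(18) = mex{1,1,1} = 0
G(19) = mex{0,0,0} = 1
G(20) = mex{1,1,1} = 0
G(21) = mex{0,0,0} = 1
G(22) = mex{1,1,1} = 0
G(23) = mex{0,0,0} = 1
G(24) = mex{1,1,1} = 0
G(25) = mex{0,0,0} = 1
G_B(25) = 1.
Pile C, S = {4, 9}:
n :  0  1  2  3  4  5  6  7  8  9 10 11 12 13 14
G :  0  0  0  0  1  1  1  1  0  2  2  2  1  0  0
G_C(14) = 0.
Combined Grundy value = 1 ⊕ 1 ⊕ 0 = 0.
A winning move leaves total XOR = 0, i.e. changes one component's Grundy value g to g ⊕ X where X is the current total.
Pile A: target g' = 1⊕0 = 1, but every legal move changes the Grundy value (mex property), so 0 moves.
Pile B: target g' = 1⊕0 = 1, but every legal move changes the Grundy value (mex property), so 0 moves.
Pile C: target g' = 0⊕0 = 0, but every legal move changes the Grundy value (mex property), so 0 moves.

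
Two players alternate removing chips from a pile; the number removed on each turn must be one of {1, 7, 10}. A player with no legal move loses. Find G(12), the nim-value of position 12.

2

n :  0  1  2  3  4  5  6  7  8  9 10 11 12
G :  0  1  0  1  0  1  0  1  0  1  2  3  2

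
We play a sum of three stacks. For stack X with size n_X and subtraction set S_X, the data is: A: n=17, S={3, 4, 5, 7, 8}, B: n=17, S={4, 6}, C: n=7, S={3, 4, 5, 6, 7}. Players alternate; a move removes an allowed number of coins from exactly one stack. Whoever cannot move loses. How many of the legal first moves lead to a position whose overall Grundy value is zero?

Stack A, S = {3, 4, 5, 7, 8}:
G(0) = 0
G(1) = mex{} = 0
G(2) = mex{} = 0
G(3) = mex{0} = 1
G(4) = mex{0,0} = 1
G(5) = mex{0,0,0} = 1
G(6) = mex{1,0,0} = 2
G(7) = mex{1,1,0,0} = 2
G(8) = mex{1,1,1,0,0} = 2
G(9) = mex{2,1,1,0,0} = 3
G(10) = mex{2,2,1,1,0} = 3
G(11) = mex{2,2,2,1,1} = 0
G(12) = mex{3,2,2,1,1} = 0
G(13) = mex{3,3,2,2,1} = 0
G(14) = mex{0,3,3,2,2} = 1
G(15) = mex{0,0,3,2,2} = 1
G(16) = mex{0,0,0,3,2} = 1
G(17) = mex{1,0,0,3,3} = 2
G_A(17) = 2.
Stack B, S = {4, 6}:
n :  0  1  2  3  4  5  6  7  8  9 10 11 12 13 14 15 16 17
G :  0  0  0  0  1  1  1  1  2  2  0  0  0  0  1  1  1  1
G_B(17) = 1.
Stack C, S = {3, 4, 5, 6, 7}:
G(0) = 0
G(1) = mex{} = 0
G(2) = mex{} = 0
G(3) = mex{0} = 1
G(4) = mex{0,0} = 1
G(5) = mex{0,0,0} = 1
G(6) = mex{1,0,0,0} = 2
G(7) = mex{1,1,0,0,0} = 2
G_C(7) = 2.
Combined Grundy value = 2 ⊕ 1 ⊕ 2 = 1.
A winning move leaves total XOR = 0, i.e. changes one component's Grundy value g to g ⊕ X where X is the current total.
Stack A: need g' = 2⊕1 = 3. Options: 17−3→G=1, 17−4→G=0, 17−5→G=0, 17−7→G=3, 17−8→G=3. Hits: 2.
Stack B: need g' = 1⊕1 = 0. Options: 17−4→G=0, 17−6→G=0. Hits: 2.
Stack C: need g' = 2⊕1 = 3. Options: 7−3→G=1, 7−4→G=1, 7−5→G=0, 7−6→G=0, 7−7→G=0. Hits: 0.

4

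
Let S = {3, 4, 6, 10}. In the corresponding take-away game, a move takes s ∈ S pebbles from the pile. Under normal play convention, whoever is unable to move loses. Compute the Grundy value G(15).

n :  0  1  2  3  4  5  6  7  8  9 10 11 12 13 14 15
G :  0  0  0  1  1  1  2  2  2  0  3  3  1  4  0  2

2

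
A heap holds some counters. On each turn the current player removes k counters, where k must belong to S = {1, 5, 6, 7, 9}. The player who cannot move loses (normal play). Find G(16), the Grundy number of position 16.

0

n :  0  1  2  3  4  5  6  7  8  9 10 11 12 13 14 15 16
G :  0  1  0  1  0  1  2  3  2  3  2  3  0  1  0  1  0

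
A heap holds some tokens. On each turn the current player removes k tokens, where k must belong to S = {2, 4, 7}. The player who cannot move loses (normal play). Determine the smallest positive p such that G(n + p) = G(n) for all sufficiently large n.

G(0) = 0
G(1) = mex{} = 0
G(2) = mex{0} = 1
G(3) = mex{0} = 1
G(4) = mex{1,0} = 2
G(5) = mex{1,0} = 2
G(6) = mex{2,1} = 0
G(7) = mex{2,1,0} = 3
G(8) = mex{0,2,0} = 1
G(9) = mex{3,2,1} = 0
G(10) = mex{1,0,1} = 2
G(11) = mex{0,3,2} = 1
G(12) = mex{2,1,2} = 0
G(13) = mex{1,0,0} = 2
G(14) = mex{0,2,3} = 1
G(15) = mex{2,1,1} = 0
G(16) = mex{1,0,0} = 2
G(17) = mex{0,2,2} = 1
G(18) = mex{2,1,1} = 0
G(19) = mex{1,0,0} = 2
From n = 8 onward G(n+3) = G(n); since this holds over max(S) = 7 consecutive positions the period is 3 (pre-period 8).

3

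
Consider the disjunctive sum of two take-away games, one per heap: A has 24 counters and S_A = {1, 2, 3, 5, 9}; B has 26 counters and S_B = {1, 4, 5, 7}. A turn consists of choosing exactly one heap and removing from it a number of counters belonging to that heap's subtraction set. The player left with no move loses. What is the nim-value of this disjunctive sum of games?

0

Heap A, S = {1, 2, 3, 5, 9}:
n :  0  1  2  3  4  5  6  7  8  9 10 11 12 13 14 15 16 17 18 19 20 21 22 23 24
G :  0  1  2  3  0  1  2  3  0  1  2  3  0  1  2  3  0  1  2  3  0  1  2  3  0
G_A(24) = 0.
Heap B, S = {1, 4, 5, 7}:
n :  0  1  2  3  4  5  6  7  8  9 10 11 12 13 14 15 16 17 18 19 20 21 22 23 24 25 26
G :  0  1  0  1  2  3  2  3  0  1  0  1  2  3  2  3  0  1  0  1  2  3  2  3  0  1  0
G_B(26) = 0.
Combined Grundy value = 0 ⊕ 0 = 0.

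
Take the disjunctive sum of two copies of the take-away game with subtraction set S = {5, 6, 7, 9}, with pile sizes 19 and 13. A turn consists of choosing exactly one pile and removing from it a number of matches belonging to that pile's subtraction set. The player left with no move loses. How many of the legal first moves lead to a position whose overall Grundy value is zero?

All piles use S = {5, 6, 7, 9}:
n :  0  1  2  3  4  5  6  7  8  9 10 11 12 13 14 15 16 17 18 19
G :  0  0  0  0  0  1  1  1  1  1  2  2  2  2  0  0  0  0  0  1
Pile A: G(19) = 1.
Pile B: G(13) = 2.
Combined Grundy value = 1 ⊕ 2 = 3.
A winning move leaves total XOR = 0, i.e. changes one component's Grundy value g to g ⊕ X where X is the current total.
Pile A: need g' = 1⊕3 = 2. Options: 19−5→G=0, 19−6→G=2, 19−7→G=2, 19−9→G=2. Hits: 3.
Pile B: need g' = 2⊕3 = 1. Options: 13−5→G=1, 13−6→G=1, 13−7→G=1, 13−9→G=0. Hits: 3.

6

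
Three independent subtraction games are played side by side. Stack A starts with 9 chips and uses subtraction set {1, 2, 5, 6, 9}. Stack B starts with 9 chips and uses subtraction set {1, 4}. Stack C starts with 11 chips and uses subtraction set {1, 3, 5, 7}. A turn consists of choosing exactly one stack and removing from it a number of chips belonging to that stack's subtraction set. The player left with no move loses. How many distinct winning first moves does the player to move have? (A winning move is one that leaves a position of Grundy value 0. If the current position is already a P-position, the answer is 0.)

4

Stack A, S = {1, 2, 5, 6, 9}:
G(0) = 0
G(1) = mex{0} = 1
G(2) = mex{1,0} = 2
G(3) = mex{2,1} = 0
G(4) = mex{0,2} = 1
G(5) = mex{1,0,0} = 2
G(6) = mex{2,1,1,0} = 3
G(7) = mex{3,2,2,1} = 0
G(8) = mex{0,3,0,2} = 1
G(9) = mex{1,0,1,0,0} = 2
G_A(9) = 2.
Stack B, S = {1, 4}:
G(0) = 0
G(1) = mex{0} = 1
G(2) = mex{1} = 0
G(3) = mex{0} = 1
G(4) = mex{1,0} = 2
G(5) = mex{2,1} = 0
G(6) = mex{0,0} = 1
G(7) = mex{1,1} = 0
G(8) = mex{0,2} = 1
G(9) = mex{1,0} = 2
G_B(9) = 2.
Stack C, S = {1, 3, 5, 7}:
n :  0  1  2  3  4  5  6  7  8  9 10 11
G :  0  1  0  1  0  1  0  1  0  1  0  1
G_C(11) = 1.
Combined Grundy value = 2 ⊕ 2 ⊕ 1 = 1.
A winning move leaves total XOR = 0, i.e. changes one component's Grundy value g to g ⊕ X where X is the current total.
Stack A: need g' = 2⊕1 = 3. Options: 9−1→G=1, 9−2→G=0, 9−5→G=1, 9−6→G=0, 9−9→G=0. Hits: 0.
Stack B: need g' = 2⊕1 = 3. Options: 9−1→G=1, 9−4→G=0. Hits: 0.
Stack C: need g' = 1⊕1 = 0. Options: 11−1→G=0, 11−3→G=0, 11−5→G=0, 11−7→G=0. Hits: 4.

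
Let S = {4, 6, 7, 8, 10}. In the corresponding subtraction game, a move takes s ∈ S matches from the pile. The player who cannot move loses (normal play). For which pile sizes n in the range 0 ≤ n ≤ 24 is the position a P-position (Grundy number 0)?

G(0) = 0
G(1) = mex{} = 0
G(2) = mex{} = 0
G(3) = mex{} = 0
G(4) = mex{0} = 1
G(5) = mex{0} = 1
G(6) = mex{0,0} = 1
G(7) = mex{0,0,0} = 1
G(8) = mex{1,0,0,0} = 2
G(9) = mex{1,0,0,0} = 2
G(10) = mex{1,1,0,0,0} = 2
G(11) = mex{1,1,1,0,0} = 2
G(12) = mex{2,1,1,1,0} = 3
G(13) = mex{2,1,1,1,0} = 3
G(14) = mex{2,2,1,1,1} = 0
G(15) = mex{2,2,2,1,1} = 0
G(16) = mex{3,2,2,2,1} = 0
G(17) = mex{3,2,2,2,1} = 0
G(18) = mex{0,3,2,2,2} = 1
G(19) = mex{0,3,3,2,2} = 1
G(20) = mex{0,0,3,3,2} = 1
G(21) = mex{0,0,0,3,2} = 1
G(22) = mex{1,0,0,0,3} = 2
G(23) = mex{1,0,0,0,3} = 2
G(24) = mex{1,1,0,0,0} = 2
P-positions are exactly the n with G(n) = 0.

0, 1, 2, 3, 14, 15, 16, 17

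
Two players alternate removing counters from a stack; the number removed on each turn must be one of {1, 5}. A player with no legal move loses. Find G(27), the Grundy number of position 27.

G(0) = 0
G(1) = mex{0} = 1
G(2) = mex{1} = 0
G(3) = mex{0} = 1
G(4) = mex{1} = 0
G(5) = mex{0,0} = 1
G(6) = mex{1,1} = 0
G(7) = mex{0,0} = 1
G(8) = mex{1,1} = 0
G(9) = mex{0,0} = 1
G(10) = mex{1,1} = 0
G(11) = mex{0,0} = 1
G(12) = mex{1,1} = 0
G(13) = mex{0,0} = 1
G(14) = mex{1,1} = 0
G(15) = mex{0,0} = 1
G(16) = mex{1,1} = 0
G(17) = mex{0,0} = 1
G(18) = mex{1,1} = 0
G(19) = mex{0,0} = 1
G(20) = mex{1,1} = 0
G(21) = mex{0,0} = 1
G(22) = mex{1,1} = 0
G(23) = mex{0,0} = 1
G(24) = mex{1,1} = 0
G(25) = mex{0,0} = 1
G(26) = mex{1,1} = 0
G(27) = mex{0,0} = 1

1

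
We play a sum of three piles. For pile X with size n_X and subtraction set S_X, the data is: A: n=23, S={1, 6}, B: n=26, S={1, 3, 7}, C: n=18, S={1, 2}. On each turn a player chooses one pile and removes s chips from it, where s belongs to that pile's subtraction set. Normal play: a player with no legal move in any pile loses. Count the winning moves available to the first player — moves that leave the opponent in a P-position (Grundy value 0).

Pile A, S = {1, 6}:
n :  0  1  2  3  4  5  6  7  8  9 10 11 12 13 14 15 16 17 18 19 20 21 22 23
G :  0  1  0  1  0  1  2  0  1  0  1  0  1  2  0  1  0  1  0  1  2  0  1  0
G_A(23) = 0.
Pile B, S = {1, 3, 7}:
G(0) = 0
G(1) = mex{0} = 1
G(2) = mex{1} = 0
G(3) = mex{0,0} = 1
G(4) = mex{1,1} = 0
G(5) = mex{0,0} = 1
G(6) = mex{1,1} = 0
G(7) = mex{0,0,0} = 1
G(8) = mex{1,1,1} = 0
G(9) = mex{0,0,0} = 1
G(10) = mex{1,1,1} = 0
G(11) = mex{0,0,0} = 1
G(12) = mex{1,1,1} = 0
G(13) = mex{0,0,0} = 1
G(14) = mex{1,1,1} = 0
G(15) = mex{0,0,0} = 1
G(16) = mex{1,1,1} = 0
G(17) = mex{0,0,0} = 1
G(18) = mex{1,1,1} = 0
G(19) = mex{0,0,0} = 1
G(20) = mex{1,1,1} = 0
G(21) = mex{0,0,0} = 1
G(22) = mex{1,1,1} = 0
G(23) = mex{0,0,0} = 1
G(24) = mex{1,1,1} = 0
G(25) = mex{0,0,0} = 1
G(26) = mex{1,1,1} = 0
G_B(26) = 0.
Pile C, S = {1, 2}:
n :  0  1  2  3  4  5  6  7  8  9 10 11 12 13 14 15 16 17 18
G :  0  1  2  0  1  2  0  1  2  0  1  2  0  1  2  0  1  2  0
G_C(18) = 0.
Combined Grundy value = 0 ⊕ 0 ⊕ 0 = 0.
A winning move leaves total XOR = 0, i.e. changes one component's Grundy value g to g ⊕ X where X is the current total.
Pile A: target g' = 0⊕0 = 0, but every legal move changes the Grundy value (mex property), so 0 moves.
Pile B: target g' = 0⊕0 = 0, but every legal move changes the Grundy value (mex property), so 0 moves.
Pile C: target g' = 0⊕0 = 0, but every legal move changes the Grundy value (mex property), so 0 moves.

0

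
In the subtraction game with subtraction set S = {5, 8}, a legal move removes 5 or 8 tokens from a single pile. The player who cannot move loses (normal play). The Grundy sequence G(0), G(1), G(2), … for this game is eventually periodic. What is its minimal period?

13

G(0) = 0
G(1) = mex{} = 0
G(2) = mex{} = 0
G(3) = mex{} = 0
G(4) = mex{} = 0
G(5) = mex{0} = 1
G(6) = mex{0} = 1
G(7) = mex{0} = 1
G(8) = mex{0,0} = 1
G(9) = mex{0,0} = 1
G(10) = mex{1,0} = 2
G(11) = mex{1,0} = 2
G(12) = mex{1,0} = 2
G(13) = mex{1,1} = 0
G(14) = mex{1,1} = 0
G(15) = mex{2,1} = 0
G(16) = mex{2,1} = 0
G(17) = mex{2,1} = 0
G(18) = mex{0,2} = 1
G(19) = mex{0,2} = 1
G(20) = mex{0,2} = 1
G(21) = mex{0,0} = 1
G(22) = mex{0,0} = 1
G(23) = mex{1,0} = 2
G(24) = mex{1,0} = 2
G(25) = mex{1,0} = 2
G(26) = mex{1,1} = 0
G(27) = mex{1,1} = 0
G(n+13) = G(n) holds for n = 0,…,7 (a full window of length max(S) = 8), so the sequence is purely periodic with period 13.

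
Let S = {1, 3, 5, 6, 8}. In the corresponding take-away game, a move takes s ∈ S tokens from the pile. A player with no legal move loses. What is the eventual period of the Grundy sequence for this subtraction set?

n :  0  1  2  3  4  5  6  7  8  9 10 11 12 13 14 15 16 17 18 19 20 21 22 23
G :  0  1  0  1  0  1  2  3  2  3  2  0  1  0  1  0  1  2  3  2  3  2  0  1
G(n+11) = G(n) holds for n = 0,…,7 (a full window of length max(S) = 8), so the sequence is purely periodic with period 11.

11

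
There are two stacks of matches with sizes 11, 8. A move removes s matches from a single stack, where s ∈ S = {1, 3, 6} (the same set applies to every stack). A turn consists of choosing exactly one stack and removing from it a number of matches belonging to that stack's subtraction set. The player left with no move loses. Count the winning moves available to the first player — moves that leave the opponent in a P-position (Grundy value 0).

All stacks use S = {1, 3, 6}:
n :  0  1  2  3  4  5  6  7  8  9 10 11
G :  0  1  0  1  0  1  2  3  2  0  1  0
Stack A: G(11) = 0.
Stack B: G(8) = 2.
Combined Grundy value = 0 ⊕ 2 = 2.
A winning move leaves total XOR = 0, i.e. changes one component's Grundy value g to g ⊕ X where X is the current total.
Stack A: need g' = 0⊕2 = 2. Options: 11−1→G=1, 11−3→G=2, 11−6→G=1. Hits: 1.
Stack B: need g' = 2⊕2 = 0. Options: 8−1→G=3, 8−3→G=1, 8−6→G=0. Hits: 1.

2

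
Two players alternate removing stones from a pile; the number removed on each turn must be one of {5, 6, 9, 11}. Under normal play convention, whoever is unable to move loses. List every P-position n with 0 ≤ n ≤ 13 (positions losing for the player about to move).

0, 1, 2, 3, 4

n :  0  1  2  3  4  5  6  7  8  9 10 11 12 13
G :  0  0  0  0  0  1  1  1  1  1  2  2  2  2
P-positions are exactly the n with G(n) = 0.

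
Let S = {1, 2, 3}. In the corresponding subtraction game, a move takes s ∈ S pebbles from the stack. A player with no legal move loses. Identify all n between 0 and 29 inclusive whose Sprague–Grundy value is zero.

0, 4, 8, 12, 16, 20, 24, 28

n :  0  1  2  3  4  5  6  7  8  9 10 11 12 13 14 15 16 17 18 19 20 21 22 23 24 25 26 27 28 29
G :  0  1  2  3  0  1  2  3  0  1  2  3  0  1  2  3  0  1  2  3  0  1  2  3  0  1  2  3  0  1
P-positions are exactly the n with G(n) = 0.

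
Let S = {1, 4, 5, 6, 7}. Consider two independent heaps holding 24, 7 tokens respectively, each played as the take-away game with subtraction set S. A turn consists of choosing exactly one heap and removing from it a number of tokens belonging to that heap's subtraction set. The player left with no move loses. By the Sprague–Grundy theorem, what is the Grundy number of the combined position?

All heaps use S = {1, 4, 5, 6, 7}:
n :  0  1  2  3  4  5  6  7  8  9 10 11 12 13 14 15 16 17 18 19 20 21 22 23 24
G :  0  1  0  1  2  3  2  3  4  5  0  1  0  1  2  3  2  3  4  5  0  1  0  1  2
Heap A: G(24) = 2.
Heap B: G(7) = 3.
Combined Grundy value = 2 ⊕ 3 = 1.

1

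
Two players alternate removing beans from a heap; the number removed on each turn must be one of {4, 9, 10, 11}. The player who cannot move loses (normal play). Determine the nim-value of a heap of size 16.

0

G(0) = 0
G(1) = mex{} = 0
G(2) = mex{} = 0
G(3) = mex{} = 0
G(4) = mex{0} = 1
G(5) = mex{0} = 1
G(6) = mex{0} = 1
G(7) = mex{0} = 1
G(8) = mex{1} = 0
G(9) = mex{1,0} = 2
G(10) = mex{1,0,0} = 2
G(11) = mex{1,0,0,0} = 2
G(12) = mex{0,0,0,0} = 1
G(13) = mex{2,1,0,0} = 3
G(14) = mex{2,1,1,0} = 3
G(15) = mex{2,1,1,1} = 0
G(16) = mex{1,1,1,1} = 0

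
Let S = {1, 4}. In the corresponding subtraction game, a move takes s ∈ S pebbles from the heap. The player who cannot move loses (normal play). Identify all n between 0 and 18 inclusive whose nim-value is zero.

0, 2, 5, 7, 10, 12, 15, 17

G(0) = 0
G(1) = mex{0} = 1
G(2) = mex{1} = 0
G(3) = mex{0} = 1
G(4) = mex{1,0} = 2
G(5) = mex{2,1} = 0
G(6) = mex{0,0} = 1
G(7) = mex{1,1} = 0
G(8) = mex{0,2} = 1
G(9) = mex{1,0} = 2
G(10) = mex{2,1} = 0
G(11) = mex{0,0} = 1
G(12) = mex{1,1} = 0
G(13) = mex{0,2} = 1
G(14) = mex{1,0} = 2
G(15) = mex{2,1} = 0
G(16) = mex{0,0} = 1
G(17) = mex{1,1} = 0
G(18) = mex{0,2} = 1
P-positions are exactly the n with G(n) = 0.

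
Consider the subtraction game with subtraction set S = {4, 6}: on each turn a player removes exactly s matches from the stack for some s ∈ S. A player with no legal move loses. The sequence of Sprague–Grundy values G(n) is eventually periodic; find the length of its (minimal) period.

G(0) = 0
G(1) = mex{} = 0
G(2) = mex{} = 0
G(3) = mex{} = 0
G(4) = mex{0} = 1
G(5) = mex{0} = 1
G(6) = mex{0,0} = 1
G(7) = mex{0,0} = 1
G(8) = mex{1,0} = 2
G(9) = mex{1,0} = 2
G(10) = mex{1,1} = 0
G(11) = mex{1,1} = 0
G(12) = mex{2,1} = 0
G(13) = mex{2,1} = 0
G(14) = mex{0,2} = 1
G(15) = mex{0,2} = 1
G(16) = mex{0,0} = 1
G(17) = mex{0,0} = 1
G(18) = mex{1,0} = 2
G(19) = mex{1,0} = 2
G(20) = mex{1,1} = 0
G(21) = mex{1,1} = 0
G(n+10) = G(n) holds for n = 0,…,5 (a full window of length max(S) = 6), so the sequence is purely periodic with period 10.

10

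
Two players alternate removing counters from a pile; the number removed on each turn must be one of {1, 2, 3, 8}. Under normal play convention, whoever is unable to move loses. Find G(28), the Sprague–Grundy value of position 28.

n :  0  1  2  3  4  5  6  7  8  9 10 11 12 13 14 15 16 17 18 19 20 21 22 23 24 25 26 27 28
G :  0  1  2  3  0  1  2  3  4  0  1  2  3  0  1  2  3  4  0  1  2  3  0  1  2  3  4  0  1

1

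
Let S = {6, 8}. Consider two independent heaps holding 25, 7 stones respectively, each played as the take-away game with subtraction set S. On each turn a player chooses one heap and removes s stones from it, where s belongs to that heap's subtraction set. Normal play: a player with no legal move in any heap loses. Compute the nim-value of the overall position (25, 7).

All heaps use S = {6, 8}:
n :  0  1  2  3  4  5  6  7  8  9 10 11 12 13 14 15 16 17 18 19 20 21 22 23 24 25
G :  0  0  0  0  0  0  1  1  1  1  1  1  2  2  0  0  0  0  0  0  1  1  1  1  1  1
Heap A: G(25) = 1.
Heap B: G(7) = 1.
Combined Grundy value = 1 ⊕ 1 = 0.

0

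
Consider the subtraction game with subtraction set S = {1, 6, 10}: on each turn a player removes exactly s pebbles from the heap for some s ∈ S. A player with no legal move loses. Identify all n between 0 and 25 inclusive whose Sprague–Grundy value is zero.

G(0) = 0
G(1) = mex{0} = 1
G(2) = mex{1} = 0
G(3) = mex{0} = 1
G(4) = mex{1} = 0
G(5) = mex{0} = 1
G(6) = mex{1,0} = 2
G(7) = mex{2,1} = 0
G(8) = mex{0,0} = 1
G(9) = mex{1,1} = 0
G(10) = mex{0,0,0} = 1
G(11) = mex{1,1,1} = 0
G(12) = mex{0,2,0} = 1
G(13) = mex{1,0,1} = 2
G(14) = mex{2,1,0} = 3
G(15) = mex{3,0,1} = 2
G(16) = mex{2,1,2} = 0
G(17) = mex{0,0,0} = 1
G(18) = mex{1,1,1} = 0
G(19) = mex{0,2,0} = 1
G(20) = mex{1,3,1} = 0
G(21) = mex{0,2,0} = 1
G(22) = mex{1,0,1} = 2
G(23) = mex{2,1,2} = 0
G(24) = mex{0,0,3} = 1
G(25) = mex{1,1,2} = 0
P-positions are exactly the n with G(n) = 0.

0, 2, 4, 7, 9, 11, 16, 18, 20, 23, 25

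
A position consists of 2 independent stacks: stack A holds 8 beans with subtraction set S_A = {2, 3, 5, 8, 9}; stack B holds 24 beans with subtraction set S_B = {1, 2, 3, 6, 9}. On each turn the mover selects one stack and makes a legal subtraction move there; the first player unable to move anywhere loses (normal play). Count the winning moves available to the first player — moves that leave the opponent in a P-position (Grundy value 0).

1

Stack A, S = {2, 3, 5, 8, 9}:
n : 0 1 2 3 4 5 6 7 8
G : 0 0 1 1 2 2 3 0 4
G_A(8) = 4.
Stack B, S = {1, 2, 3, 6, 9}:
G(0) = 0
G(1) = mex{0} = 1
G(2) = mex{1,0} = 2
G(3) = mex{2,1,0} = 3
G(4) = mex{3,2,1} = 0
G(5) = mex{0,3,2} = 1
G(6) = mex{1,0,3,0} = 2
G(7) = mex{2,1,0,1} = 3
G(8) = mex{3,2,1,2} = 0
G(9) = mex{0,3,2,3,0} = 1
G(10) = mex{1,0,3,0,1} = 2
G(11) = mex{2,1,0,1,2} = 3
G(12) = mex{3,2,1,2,3} = 0
G(13) = mex{0,3,2,3,0} = 1
G(14) = mex{1,0,3,0,1} = 2
G(15) = mex{2,1,0,1,2} = 3
G(16) = mex{3,2,1,2,3} = 0
G(17) = mex{0,3,2,3,0} = 1
G(18) = mex{1,0,3,0,1} = 2
G(19) = mex{2,1,0,1,2} = 3
G(20) = mex{3,2,1,2,3} = 0
G(21) = mex{0,3,2,3,0} = 1
G(22) = mex{1,0,3,0,1} = 2
G(23) = mex{2,1,0,1,2} = 3
G(24) = mex{3,2,1,2,3} = 0
G_B(24) = 0.
Combined Grundy value = 4 ⊕ 0 = 4.
A winning move leaves total XOR = 0, i.e. changes one component's Grundy value g to g ⊕ X where X is the current total.
Stack A: need g' = 4⊕4 = 0. Options: 8−2→G=3, 8−3→G=2, 8−5→G=1, 8−8→G=0. Hits: 1.
Stack B: need g' = 0⊕4 = 4. Options: 24−1→G=3, 24−2→G=2, 24−3→G=1, 24−6→G=2, 24−9→G=3. Hits: 0.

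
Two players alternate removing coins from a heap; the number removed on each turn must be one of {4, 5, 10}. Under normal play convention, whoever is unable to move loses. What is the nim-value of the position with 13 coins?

G(0) = 0
G(1) = mex{} = 0
G(2) = mex{} = 0
G(3) = mex{} = 0
G(4) = mex{0} = 1
G(5) = mex{0,0} = 1
G(6) = mex{0,0} = 1
G(7) = mex{0,0} = 1
G(8) = mex{1,0} = 2
G(9) = mex{1,1} = 0
G(10) = mex{1,1,0} = 2
G(11) = mex{1,1,0} = 2
G(12) = mex{2,1,0} = 3
G(13) = mex{0,2,0} = 1

1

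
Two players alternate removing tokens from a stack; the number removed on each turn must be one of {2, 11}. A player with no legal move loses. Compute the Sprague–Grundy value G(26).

n :  0  1  2  3  4  5  6  7  8  9 10 11 12 13 14 15 16 17 18 19 20 21 22 23 24 25 26
G :  0  0  1  1  0  0  1  1  0  0  1  1  2  0  0  1  1  0  0  1  1  0  0  1  1  2  0

0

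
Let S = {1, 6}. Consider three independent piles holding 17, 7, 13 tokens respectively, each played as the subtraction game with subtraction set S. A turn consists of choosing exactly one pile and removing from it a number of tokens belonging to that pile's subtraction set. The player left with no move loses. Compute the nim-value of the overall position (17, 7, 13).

All piles use S = {1, 6}:
n :  0  1  2  3  4  5  6  7  8  9 10 11 12 13 14 15 16 17
G :  0  1  0  1  0  1  2  0  1  0  1  0  1  2  0  1  0  1
Pile A: G(17) = 1.
Pile B: G(7) = 0.
Pile C: G(13) = 2.
Combined Grundy value = 1 ⊕ 0 ⊕ 2 = 3.

3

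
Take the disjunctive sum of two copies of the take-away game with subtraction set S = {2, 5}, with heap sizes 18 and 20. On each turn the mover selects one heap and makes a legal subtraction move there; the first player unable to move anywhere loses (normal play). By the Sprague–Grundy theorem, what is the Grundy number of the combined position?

All heaps use S = {2, 5}:
G(0) = 0
G(1) = mex{} = 0
G(2) = mex{0} = 1
G(3) = mex{0} = 1
G(4) = mex{1} = 0
G(5) = mex{1,0} = 2
G(6) = mex{0,0} = 1
G(7) = mex{2,1} = 0
G(8) = mex{1,1} = 0
G(9) = mex{0,0} = 1
G(10) = mex{0,2} = 1
G(11) = mex{1,1} = 0
G(12) = mex{1,0} = 2
G(13) = mex{0,0} = 1
G(14) = mex{2,1} = 0
G(15) = mex{1,1} = 0
G(16) = mex{0,0} = 1
G(17) = mex{0,2} = 1
G(18) = mex{1,1} = 0
G(19) = mex{1,0} = 2
G(20) = mex{0,0} = 1
Heap A: G(18) = 0.
Heap B: G(20) = 1.
Combined Grundy value = 0 ⊕ 1 = 1.

1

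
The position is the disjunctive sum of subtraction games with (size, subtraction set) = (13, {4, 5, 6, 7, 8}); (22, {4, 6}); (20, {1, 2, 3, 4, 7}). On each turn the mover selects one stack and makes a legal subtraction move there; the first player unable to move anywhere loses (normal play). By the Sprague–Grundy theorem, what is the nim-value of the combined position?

0

Stack A, S = {4, 5, 6, 7, 8}:
G(0) = 0
G(1) = mex{} = 0
G(2) = mex{} = 0
G(3) = mex{} = 0
G(4) = mex{0} = 1
G(5) = mex{0,0} = 1
G(6) = mex{0,0,0} = 1
G(7) = mex{0,0,0,0} = 1
G(8) = mex{1,0,0,0,0} = 2
G(9) = mex{1,1,0,0,0} = 2
G(10) = mex{1,1,1,0,0} = 2
G(11) = mex{1,1,1,1,0} = 2
G(12) = mex{2,1,1,1,1} = 0
G(13) = mex{2,2,1,1,1} = 0
G_A(13) = 0.
Stack B, S = {4, 6}:
n :  0  1  2  3  4  5  6  7  8  9 10 11 12 13 14 15 16 17 18 19 20 21 22
G :  0  0  0  0  1  1  1  1  2  2  0  0  0  0  1  1  1  1  2  2  0  0  0
G_B(22) = 0.
Stack C, S = {1, 2, 3, 4, 7}:
n :  0  1  2  3  4  5  6  7  8  9 10 11 12 13 14 15 16 17 18 19 20
G :  0  1  2  3  4  0  1  2  3  4  0  1  2  3  4  0  1  2  3  4  0
G_C(20) = 0.
Combined Grundy value = 0 ⊕ 0 ⊕ 0 = 0.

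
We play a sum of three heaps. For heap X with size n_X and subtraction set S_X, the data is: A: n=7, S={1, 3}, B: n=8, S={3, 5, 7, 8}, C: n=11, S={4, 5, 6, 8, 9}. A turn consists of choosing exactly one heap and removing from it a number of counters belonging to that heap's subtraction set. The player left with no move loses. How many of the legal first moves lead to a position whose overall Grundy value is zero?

Heap A, S = {1, 3}:
G(0) = 0
G(1) = mex{0} = 1
G(2) = mex{1} = 0
G(3) = mex{0,0} = 1
G(4) = mex{1,1} = 0
G(5) = mex{0,0} = 1
G(6) = mex{1,1} = 0
G(7) = mex{0,0} = 1
G_A(7) = 1.
Heap B, S = {3, 5, 7, 8}:
n : 0 1 2 3 4 5 6 7 8
G : 0 0 0 1 1 1 2 2 2
G_B(8) = 2.
Heap C, S = {4, 5, 6, 8, 9}:
G(0) = 0
G(1) = mex{} = 0
G(2) = mex{} = 0
G(3) = mex{} = 0
G(4) = mex{0} = 1
G(5) = mex{0,0} = 1
G(6) = mex{0,0,0} = 1
G(7) = mex{0,0,0} = 1
G(8) = mex{1,0,0,0} = 2
G(9) = mex{1,1,0,0,0} = 2
G(10) = mex{1,1,1,0,0} = 2
G(11) = mex{1,1,1,0,0} = 2
G_C(11) = 2.
Combined Grundy value = 1 ⊕ 2 ⊕ 2 = 1.
A winning move leaves total XOR = 0, i.e. changes one component's Grundy value g to g ⊕ X where X is the current total.
Heap A: need g' = 1⊕1 = 0. Options: 7−1→G=0, 7−3→G=0. Hits: 2.
Heap B: need g' = 2⊕1 = 3. Options: 8−3→G=1, 8−5→G=1, 8−7→G=0, 8−8→G=0. Hits: 0.
Heap C: need g' = 2⊕1 = 3. Options: 11−4→G=1, 11−5→G=1, 11−6→G=1, 11−8→G=0, 11−9→G=0. Hits: 0.

2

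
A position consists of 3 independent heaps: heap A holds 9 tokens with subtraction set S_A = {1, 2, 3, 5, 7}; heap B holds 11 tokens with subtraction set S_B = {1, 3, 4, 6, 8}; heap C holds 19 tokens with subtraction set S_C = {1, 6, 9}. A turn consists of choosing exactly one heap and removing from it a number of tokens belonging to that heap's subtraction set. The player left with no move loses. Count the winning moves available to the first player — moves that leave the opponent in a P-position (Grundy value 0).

Heap A, S = {1, 2, 3, 5, 7}:
n : 0 1 2 3 4 5 6 7 8 9
G : 0 1 2 3 0 1 2 3 0 1
G_A(9) = 1.
Heap B, S = {1, 3, 4, 6, 8}:
G(0) = 0
G(1) = mex{0} = 1
G(2) = mex{1} = 0
G(3) = mex{0,0} = 1
G(4) = mex{1,1,0} = 2
G(5) = mex{2,0,1} = 3
G(6) = mex{3,1,0,0} = 2
G(7) = mex{2,2,1,1} = 0
G(8) = mex{0,3,2,0,0} = 1
G(9) = mex{1,2,3,1,1} = 0
G(10) = mex{0,0,2,2,0} = 1
G(11) = mex{1,1,0,3,1} = 2
G_B(11) = 2.
Heap C, S = {1, 6, 9}:
G(0) = 0
G(1) = mex{0} = 1
G(2) = mex{1} = 0
G(3) = mex{0} = 1
G(4) = mex{1} = 0
G(5) = mex{0} = 1
G(6) = mex{1,0} = 2
G(7) = mex{2,1} = 0
G(8) = mex{0,0} = 1
G(9) = mex{1,1,0} = 2
G(10) = mex{2,0,1} = 3
G(11) = mex{3,1,0} = 2
G(12) = mex{2,2,1} = 0
G(13) = mex{0,0,0} = 1
G(14) = mex{1,1,1} = 0
G(15) = mex{0,2,2} = 1
G(16) = mex{1,3,0} = 2
G(17) = mex{2,2,1} = 0
G(18) = mex{0,0,2} = 1
G(19) = mex{1,1,3} = 0
G_C(19) = 0.
Combined Grundy value = 1 ⊕ 2 ⊕ 0 = 3.
A winning move leaves total XOR = 0, i.e. changes one component's Grundy value g to g ⊕ X where X is the current total.
Heap A: need g' = 1⊕3 = 2. Options: 9−1→G=0, 9−2→G=3, 9−3→G=2, 9−5→G=0, 9−7→G=2. Hits: 2.
Heap B: need g' = 2⊕3 = 1. Options: 11−1→G=1, 11−3→G=1, 11−4→G=0, 11−6→G=3, 11−8→G=1. Hits: 3.
Heap C: need g' = 0⊕3 = 3. Options: 19−1→G=1, 19−6→G=1, 19−9→G=3. Hits: 1.

6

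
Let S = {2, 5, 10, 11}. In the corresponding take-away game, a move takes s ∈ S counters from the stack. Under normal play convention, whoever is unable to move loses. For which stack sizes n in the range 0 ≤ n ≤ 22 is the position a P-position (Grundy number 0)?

G(0) = 0
G(1) = mex{} = 0
G(2) = mex{0} = 1
G(3) = mex{0} = 1
G(4) = mex{1} = 0
G(5) = mex{1,0} = 2
G(6) = mex{0,0} = 1
G(7) = mex{2,1} = 0
G(8) = mex{1,1} = 0
G(9) = mex{0,0} = 1
G(10) = mex{0,2,0} = 1
G(11) = mex{1,1,0,0} = 2
G(12) = mex{1,0,1,0} = 2
G(13) = mex{2,0,1,1} = 3
G(14) = mex{2,1,0,1} = 3
G(15) = mex{3,1,2,0} = 4
G(16) = mex{3,2,1,2} = 0
G(17) = mex{4,2,0,1} = 3
G(18) = mex{0,3,0,0} = 1
G(19) = mex{3,3,1,0} = 2
G(20) = mex{1,4,1,1} = 0
G(21) = mex{2,0,2,1} = 3
G(22) = mex{0,3,2,2} = 1
P-positions are exactly the n with G(n) = 0.

0, 1, 4, 7, 8, 16, 20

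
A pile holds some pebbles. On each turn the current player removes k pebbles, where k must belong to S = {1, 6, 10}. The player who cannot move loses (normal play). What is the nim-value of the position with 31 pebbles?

2

n :  0  1  2  3  4  5  6  7  8  9 10 11 12 13 14 15 16 17 18 19 20 21 22 23 24 25 26 27 28 29 30 31
G :  0  1  0  1  0  1  2  0  1  0  1  0  1  2  3  2  0  1  0  1  0  1  2  0  1  0  1  0  1  2  3  2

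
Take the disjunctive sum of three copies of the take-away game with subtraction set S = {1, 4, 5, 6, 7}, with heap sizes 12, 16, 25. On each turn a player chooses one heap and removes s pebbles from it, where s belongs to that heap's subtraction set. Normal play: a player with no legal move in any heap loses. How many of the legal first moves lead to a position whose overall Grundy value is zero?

3

All heaps use S = {1, 4, 5, 6, 7}:
G(0) = 0
G(1) = mex{0} = 1
G(2) = mex{1} = 0
G(3) = mex{0} = 1
G(4) = mex{1,0} = 2
G(5) = mex{2,1,0} = 3
G(6) = mex{3,0,1,0} = 2
G(7) = mex{2,1,0,1,0} = 3
G(8) = mex{3,2,1,0,1} = 4
G(9) = mex{4,3,2,1,0} = 5
G(10) = mex{5,2,3,2,1} = 0
G(11) = mex{0,3,2,3,2} = 1
G(12) = mex{1,4,3,2,3} = 0
G(13) = mex{0,5,4,3,2} = 1
G(14) = mex{1,0,5,4,3} = 2
G(15) = mex{2,1,0,5,4} = 3
G(16) = mex{3,0,1,0,5} = 2
G(17) = mex{2,1,0,1,0} = 3
G(18) = mex{3,2,1,0,1} = 4
G(19) = mex{4,3,2,1,0} = 5
G(20) = mex{5,2,3,2,1} = 0
G(21) = mex{0,3,2,3,2} = 1
G(22) = mex{1,4,3,2,3} = 0
G(23) = mex{0,5,4,3,2} = 1
G(24) = mex{1,0,5,4,3} = 2
G(25) = mex{2,1,0,5,4} = 3
Heap A: G(12) = 0.
Heap B: G(16) = 2.
Heap C: G(25) = 3.
Combined Grundy value = 0 ⊕ 2 ⊕ 3 = 1.
A winning move leaves total XOR = 0, i.e. changes one component's Grundy value g to g ⊕ X where X is the current total.
Heap A: need g' = 0⊕1 = 1. Options: 12−1→G=1, 12−4→G=4, 12−5→G=3, 12−6→G=2, 12−7→G=3. Hits: 1.
Heap B: need g' = 2⊕1 = 3. Options: 16−1→G=3, 16−4→G=0, 16−5→G=1, 16−6→G=0, 16−7→G=5. Hits: 1.
Heap C: need g' = 3⊕1 = 2. Options: 25−1→G=2, 25−4→G=1, 25−5→G=0, 25−6→G=5, 25−7→G=4. Hits: 1.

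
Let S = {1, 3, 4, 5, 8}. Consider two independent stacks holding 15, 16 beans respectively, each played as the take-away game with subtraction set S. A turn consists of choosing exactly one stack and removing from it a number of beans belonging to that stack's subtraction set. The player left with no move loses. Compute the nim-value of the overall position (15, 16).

1

All stacks use S = {1, 3, 4, 5, 8}:
n :  0  1  2  3  4  5  6  7  8  9 10 11 12 13 14 15 16
G :  0  1  0  1  2  3  2  3  4  0  1  0  1  2  3  2  3
Stack A: G(15) = 2.
Stack B: G(16) = 3.
Combined Grundy value = 2 ⊕ 3 = 1.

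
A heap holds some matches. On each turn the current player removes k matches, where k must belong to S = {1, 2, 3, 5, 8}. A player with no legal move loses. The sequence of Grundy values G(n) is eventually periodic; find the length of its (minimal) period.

n :  0  1  2  3  4  5  6  7  8  9 10 11 12 13 14 15 16 17 18 19 20 21
G :  0  1  2  3  0  1  2  3  4  5  0  1  2  3  0  1  2  3  4  5  0  1
G(n+10) = G(n) holds for n = 0,…,7 (a full window of length max(S) = 8), so the sequence is purely periodic with period 10.

10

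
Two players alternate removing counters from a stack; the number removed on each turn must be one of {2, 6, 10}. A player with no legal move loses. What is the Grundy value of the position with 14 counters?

1

G(0) = 0
G(1) = mex{} = 0
G(2) = mex{0} = 1
G(3) = mex{0} = 1
G(4) = mex{1} = 0
G(5) = mex{1} = 0
G(6) = mex{0,0} = 1
G(7) = mex{0,0} = 1
G(8) = mex{1,1} = 0
G(9) = mex{1,1} = 0
G(10) = mex{0,0,0} = 1
G(11) = mex{0,0,0} = 1
G(12) = mex{1,1,1} = 0
G(13) = mex{1,1,1} = 0
G(14) = mex{0,0,0} = 1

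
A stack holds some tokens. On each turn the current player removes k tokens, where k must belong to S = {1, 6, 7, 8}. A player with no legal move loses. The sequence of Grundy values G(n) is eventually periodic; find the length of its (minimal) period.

n :  0  1  2  3  4  5  6  7  8  9 10 11 12 13 14 15 16 17 18 19 20 21 22 23 24 25 26 27
G :  0  1  0  1  0  1  2  3  2  3  2  3  4  0  1  0  1  0  1  2  3  2  3  2  3  4  0  1
G(n+13) = G(n) holds for n = 0,…,7 (a full window of length max(S) = 8), so the sequence is purely periodic with period 13.

13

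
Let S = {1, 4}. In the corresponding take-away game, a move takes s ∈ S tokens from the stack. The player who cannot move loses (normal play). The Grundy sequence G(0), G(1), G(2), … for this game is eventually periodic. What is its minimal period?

n :  0  1  2  3  4  5  6  7  8  9 10 11 12 13 14
G :  0  1  0  1  2  0  1  0  1  2  0  1  0  1  2
G(n+5) = G(n) holds for n = 0,…,3 (a full window of length max(S) = 4), so the sequence is purely periodic with period 5.

5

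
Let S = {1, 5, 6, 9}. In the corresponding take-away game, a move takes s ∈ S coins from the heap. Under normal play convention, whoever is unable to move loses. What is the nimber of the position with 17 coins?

1

G(0) = 0
G(1) = mex{0} = 1
G(2) = mex{1} = 0
G(3) = mex{0} = 1
G(4) = mex{1} = 0
G(5) = mex{0,0} = 1
G(6) = mex{1,1,0} = 2
G(7) = mex{2,0,1} = 3
G(8) = mex{3,1,0} = 2
G(9) = mex{2,0,1,0} = 3
G(10) = mex{3,1,0,1} = 2
G(11) = mex{2,2,1,0} = 3
G(12) = mex{3,3,2,1} = 0
G(13) = mex{0,2,3,0} = 1
G(14) = mex{1,3,2,1} = 0
G(15) = mex{0,2,3,2} = 1
G(16) = mex{1,3,2,3} = 0
G(17) = mex{0,0,3,2} = 1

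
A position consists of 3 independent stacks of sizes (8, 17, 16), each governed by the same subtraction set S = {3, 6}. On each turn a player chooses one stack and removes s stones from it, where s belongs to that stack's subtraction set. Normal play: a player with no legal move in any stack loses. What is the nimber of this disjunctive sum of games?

All stacks use S = {3, 6}:
n :  0  1  2  3  4  5  6  7  8  9 10 11 12 13 14 15 16 17
G :  0  0  0  1  1  1  2  2  2  0  0  0  1  1  1  2  2  2
Stack A: G(8) = 2.
Stack B: G(17) = 2.
Stack C: G(16) = 2.
Combined Grundy value = 2 ⊕ 2 ⊕ 2 = 2.

2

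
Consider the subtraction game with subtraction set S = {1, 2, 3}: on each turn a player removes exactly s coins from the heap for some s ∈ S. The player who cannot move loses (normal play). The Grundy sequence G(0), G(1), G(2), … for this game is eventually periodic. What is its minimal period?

n :  0  1  2  3  4  5  6  7  8  9 10 11 12 13 14
G :  0  1  2  3  0  1  2  3  0  1  2  3  0  1  2
G(n+4) = G(n) holds for n = 0,…,2 (a full window of length max(S) = 3), so the sequence is purely periodic with period 4.

4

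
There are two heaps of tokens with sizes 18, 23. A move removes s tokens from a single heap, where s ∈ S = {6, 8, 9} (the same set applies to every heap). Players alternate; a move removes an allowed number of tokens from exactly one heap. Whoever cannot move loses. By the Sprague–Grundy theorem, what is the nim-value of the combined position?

1

All heaps use S = {6, 8, 9}:
G(0) = 0
G(1) = mex{} = 0
G(2) = mex{} = 0
G(3) = mex{} = 0
G(4) = mex{} = 0
G(5) = mex{} = 0
G(6) = mex{0} = 1
G(7) = mex{0} = 1
G(8) = mex{0,0} = 1
G(9) = mex{0,0,0} = 1
G(10) = mex{0,0,0} = 1
G(11) = mex{0,0,0} = 1
G(12) = mex{1,0,0} = 2
G(13) = mex{1,0,0} = 2
G(14) = mex{1,1,0} = 2
G(15) = mex{1,1,1} = 0
G(16) = mex{1,1,1} = 0
G(17) = mex{1,1,1} = 0
G(18) = mex{2,1,1} = 0
G(19) = mex{2,1,1} = 0
G(20) = mex{2,2,1} = 0
G(21) = mex{0,2,2} = 1
G(22) = mex{0,2,2} = 1
G(23) = mex{0,0,2} = 1
Heap A: G(18) = 0.
Heap B: G(23) = 1.
Combined Grundy value = 0 ⊕ 1 = 1.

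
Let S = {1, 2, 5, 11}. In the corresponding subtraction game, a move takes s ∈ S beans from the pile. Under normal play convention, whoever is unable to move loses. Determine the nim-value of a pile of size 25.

1

G(0) = 0
G(1) = mex{0} = 1
G(2) = mex{1,0} = 2
G(3) = mex{2,1} = 0
G(4) = mex{0,2} = 1
G(5) = mex{1,0,0} = 2
G(6) = mex{2,1,1} = 0
G(7) = mex{0,2,2} = 1
G(8) = mex{1,0,0} = 2
G(9) = mex{2,1,1} = 0
G(10) = mex{0,2,2} = 1
G(11) = mex{1,0,0,0} = 2
G(12) = mex{2,1,1,1} = 0
G(13) = mex{0,2,2,2} = 1
G(14) = mex{1,0,0,0} = 2
G(15) = mex{2,1,1,1} = 0
G(16) = mex{0,2,2,2} = 1
G(17) = mex{1,0,0,0} = 2
G(18) = mex{2,1,1,1} = 0
G(19) = mex{0,2,2,2} = 1
G(20) = mex{1,0,0,0} = 2
G(21) = mex{2,1,1,1} = 0
G(22) = mex{0,2,2,2} = 1
G(23) = mex{1,0,0,0} = 2
G(24) = mex{2,1,1,1} = 0
G(25) = mex{0,2,2,2} = 1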